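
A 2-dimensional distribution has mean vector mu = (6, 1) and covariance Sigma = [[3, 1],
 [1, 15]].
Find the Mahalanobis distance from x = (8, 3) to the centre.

Step 1 — centre the observation: (x - mu) = (2, 2).

Step 2 — invert Sigma. det(Sigma) = 3·15 - (1)² = 44.
  Sigma^{-1} = (1/det) · [[d, -b], [-b, a]] = [[0.3409, -0.0227],
 [-0.0227, 0.0682]].

Step 3 — form the quadratic (x - mu)^T · Sigma^{-1} · (x - mu):
  Sigma^{-1} · (x - mu) = (0.6364, 0.0909).
  (x - mu)^T · [Sigma^{-1} · (x - mu)] = (2)·(0.6364) + (2)·(0.0909) = 1.4545.

Step 4 — take square root: d = √(1.4545) ≈ 1.206.

d(x, mu) = √(1.4545) ≈ 1.206


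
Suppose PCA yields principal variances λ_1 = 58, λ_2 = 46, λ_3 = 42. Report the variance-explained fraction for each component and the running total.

Step 1 — total variance = trace(Sigma) = Σ λ_i = 58 + 46 + 42 = 146.

Step 2 — fraction explained by component i = λ_i / Σ λ:
  PC1: 58/146 = 0.3973
  PC2: 46/146 = 0.3151
  PC3: 42/146 = 0.2877

Step 3 — cumulative fraction after k components = (λ_1 + ... + λ_k) / Σ λ:
  k = 1: 58/146 = 0.3973
  k = 2: (58 + 46)/146 = 104/146 = 0.7123
  k = 3: (58 + 46 + 42)/146 = 146/146 = 1

Summary (fraction, with percent):

explained: PC1 0.3973 (39.73%), PC2 0.3151 (31.51%), PC3 0.2877 (28.77%);  cumulative: 0.3973, 0.7123, 1


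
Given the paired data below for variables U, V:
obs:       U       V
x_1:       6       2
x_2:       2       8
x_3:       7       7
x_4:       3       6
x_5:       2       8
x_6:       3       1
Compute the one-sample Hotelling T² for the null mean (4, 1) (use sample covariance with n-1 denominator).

Step 1 — sample mean vector:
  mean(U) = (6 + 2 + 7 + 3 + 2 + 3) / 6 = 23/6 = 3.8333
  mean(V) = (2 + 8 + 7 + 6 + 8 + 1) / 6 = 32/6 = 5.3333
  x̄ = (3.8333, 5.3333),  deviation x̄ - mu_0 = (3.8333, 5.3333) - (4, 1) = (-0.1667, 4.3333).

Step 2 — sample covariance matrix, S[i,j] = (1/(n-1)) · Σ_k (x_{k,i} - mean_i) · (x_{k,j} - mean_j), divisor n-1 = 5:
  S[U,U] = ((2.1667)·(2.1667) + (-1.8333)·(-1.8333) + (3.1667)·(3.1667) + (-0.8333)·(-0.8333) + (-1.8333)·(-1.8333) + (-0.8333)·(-0.8333)) / 5 = 22.8333/5 = 4.5667
  S[U,V] = ((2.1667)·(-3.3333) + (-1.8333)·(2.6667) + (3.1667)·(1.6667) + (-0.8333)·(0.6667) + (-1.8333)·(2.6667) + (-0.8333)·(-4.3333)) / 5 = -8.6667/5 = -1.7333
  S[V,V] = ((-3.3333)·(-3.3333) + (2.6667)·(2.6667) + (1.6667)·(1.6667) + (0.6667)·(0.6667) + (2.6667)·(2.6667) + (-4.3333)·(-4.3333)) / 5 = 47.3333/5 = 9.4667
  S = [[4.5667, -1.7333],
 [-1.7333, 9.4667]].

Step 3 — invert S. det(S) = 4.5667·9.4667 - (-1.7333)² = 40.2267.
  S^{-1} = (1/det) · [[d, -b], [-b, a]] = [[0.2353, 0.0431],
 [0.0431, 0.1135]].

Step 4 — quadratic form (x̄ - mu_0)^T · S^{-1} · (x̄ - mu_0):
  S^{-1} · (x̄ - mu_0) = (0.1475, 0.4848),
  (x̄ - mu_0)^T · [...] = (-0.1667)·(0.1475) + (4.3333)·(0.4848) = 2.076.

Step 5 — scale by n: T² = 6 · 2.076 = 12.4561.

T² ≈ 12.4561


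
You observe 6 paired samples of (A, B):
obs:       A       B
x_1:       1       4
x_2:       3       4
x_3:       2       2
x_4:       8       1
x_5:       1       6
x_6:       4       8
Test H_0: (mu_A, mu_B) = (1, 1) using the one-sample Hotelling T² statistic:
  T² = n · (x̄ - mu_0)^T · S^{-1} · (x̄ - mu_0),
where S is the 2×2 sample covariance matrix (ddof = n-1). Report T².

Step 1 — sample mean vector:
  mean(A) = (1 + 3 + 2 + 8 + 1 + 4) / 6 = 19/6 = 3.1667
  mean(B) = (4 + 4 + 2 + 1 + 6 + 8) / 6 = 25/6 = 4.1667
  x̄ = (3.1667, 4.1667),  deviation x̄ - mu_0 = (3.1667, 4.1667) - (1, 1) = (2.1667, 3.1667).

Step 2 — sample covariance matrix, S[i,j] = (1/(n-1)) · Σ_k (x_{k,i} - mean_i) · (x_{k,j} - mean_j), divisor n-1 = 5:
  S[A,A] = ((-2.1667)·(-2.1667) + (-0.1667)·(-0.1667) + (-1.1667)·(-1.1667) + (4.8333)·(4.8333) + (-2.1667)·(-2.1667) + (0.8333)·(0.8333)) / 5 = 34.8333/5 = 6.9667
  S[A,B] = ((-2.1667)·(-0.1667) + (-0.1667)·(-0.1667) + (-1.1667)·(-2.1667) + (4.8333)·(-3.1667) + (-2.1667)·(1.8333) + (0.8333)·(3.8333)) / 5 = -13.1667/5 = -2.6333
  S[B,B] = ((-0.1667)·(-0.1667) + (-0.1667)·(-0.1667) + (-2.1667)·(-2.1667) + (-3.1667)·(-3.1667) + (1.8333)·(1.8333) + (3.8333)·(3.8333)) / 5 = 32.8333/5 = 6.5667
  S = [[6.9667, -2.6333],
 [-2.6333, 6.5667]].

Step 3 — invert S. det(S) = 6.9667·6.5667 - (-2.6333)² = 38.8133.
  S^{-1} = (1/det) · [[d, -b], [-b, a]] = [[0.1692, 0.0678],
 [0.0678, 0.1795]].

Step 4 — quadratic form (x̄ - mu_0)^T · S^{-1} · (x̄ - mu_0):
  S^{-1} · (x̄ - mu_0) = (0.5814, 0.7154),
  (x̄ - mu_0)^T · [...] = (2.1667)·(0.5814) + (3.1667)·(0.7154) = 3.5251.

Step 5 — scale by n: T² = 6 · 3.5251 = 21.1508.

T² ≈ 21.1508


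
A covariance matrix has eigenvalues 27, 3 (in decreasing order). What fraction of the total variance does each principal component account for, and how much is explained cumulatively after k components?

Step 1 — total variance = trace(Sigma) = Σ λ_i = 27 + 3 = 30.

Step 2 — fraction explained by component i = λ_i / Σ λ:
  PC1: 27/30 = 0.9
  PC2: 3/30 = 0.1

Step 3 — cumulative fraction after k components = (λ_1 + ... + λ_k) / Σ λ:
  k = 1: 27/30 = 0.9
  k = 2: (27 + 3)/30 = 30/30 = 1

Summary (fraction, with percent):

explained: PC1 0.9 (90%), PC2 0.1 (10%);  cumulative: 0.9, 1


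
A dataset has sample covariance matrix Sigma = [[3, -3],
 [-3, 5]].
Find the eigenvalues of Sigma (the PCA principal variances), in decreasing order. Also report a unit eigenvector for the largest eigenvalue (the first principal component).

Step 1 — characteristic polynomial of 2×2 Sigma:
  det(Sigma - λI) = λ² - trace · λ + det = 0.
  trace = 3 + 5 = 8, det = 3·5 - (-3)² = 6.
Step 2 — discriminant:
  Δ = trace² - 4·det = 64 - 24 = 40.
Step 3 — eigenvalues:
  λ = (trace ± √Δ)/2 = (8 ± 6.3246)/2,
  λ_1 = 7.1623,  λ_2 = 0.8377.

Step 4 — unit eigenvector for λ_1: solve (Sigma - λ_1 I)v = 0. First row:
  (3 - 7.1623)·v_x + (-3)·v_y = 0, i.e. (-4.1623)·v_x + (-3)·v_y = 0,
  so v ∝ (b, λ_1 - a) = (-3, 4.1623); multiply by -1 so the first entry is positive: u = (3, -4.1623).
  ||u|| = √((3)² + (-4.1623)²) = √(26.3246) ≈ 5.1307,
  v_1 = u/||u|| ≈ (0.5847, -0.8112) (||v_1|| = 1).

λ_1 = 7.1623,  λ_2 = 0.8377;  v_1 ≈ (0.5847, -0.8112)


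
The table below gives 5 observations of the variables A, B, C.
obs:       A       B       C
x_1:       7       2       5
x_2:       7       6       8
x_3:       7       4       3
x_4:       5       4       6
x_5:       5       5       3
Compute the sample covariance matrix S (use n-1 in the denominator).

Step 1 — column means:
  mean(A) = (7 + 7 + 7 + 5 + 5) / 5 = 31/5 = 6.2
  mean(B) = (2 + 6 + 4 + 4 + 5) / 5 = 21/5 = 4.2
  mean(C) = (5 + 8 + 3 + 6 + 3) / 5 = 25/5 = 5

Step 2 — sample covariance S[i,j] = (1/(n-1)) · Σ_k (x_{k,i} - mean_i) · (x_{k,j} - mean_j), with n-1 = 4.
  S[A,A] = ((0.8)·(0.8) + (0.8)·(0.8) + (0.8)·(0.8) + (-1.2)·(-1.2) + (-1.2)·(-1.2)) / 4 = 4.8/4 = 1.2
  S[A,B] = ((0.8)·(-2.2) + (0.8)·(1.8) + (0.8)·(-0.2) + (-1.2)·(-0.2) + (-1.2)·(0.8)) / 4 = -1.2/4 = -0.3
  S[A,C] = ((0.8)·(0) + (0.8)·(3) + (0.8)·(-2) + (-1.2)·(1) + (-1.2)·(-2)) / 4 = 2/4 = 0.5
  S[B,B] = ((-2.2)·(-2.2) + (1.8)·(1.8) + (-0.2)·(-0.2) + (-0.2)·(-0.2) + (0.8)·(0.8)) / 4 = 8.8/4 = 2.2
  S[B,C] = ((-2.2)·(0) + (1.8)·(3) + (-0.2)·(-2) + (-0.2)·(1) + (0.8)·(-2)) / 4 = 4/4 = 1
  S[C,C] = ((0)·(0) + (3)·(3) + (-2)·(-2) + (1)·(1) + (-2)·(-2)) / 4 = 18/4 = 4.5

S is symmetric (S[j,i] = S[i,j]). Assembling:

S = [[1.2, -0.3, 0.5],
 [-0.3, 2.2, 1],
 [0.5, 1, 4.5]]


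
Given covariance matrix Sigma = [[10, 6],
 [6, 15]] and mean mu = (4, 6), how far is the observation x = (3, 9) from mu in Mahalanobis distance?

Step 1 — centre the observation: (x - mu) = (-1, 3).

Step 2 — invert Sigma. det(Sigma) = 10·15 - (6)² = 114.
  Sigma^{-1} = (1/det) · [[d, -b], [-b, a]] = [[0.1316, -0.0526],
 [-0.0526, 0.0877]].

Step 3 — form the quadratic (x - mu)^T · Sigma^{-1} · (x - mu):
  Sigma^{-1} · (x - mu) = (-0.2895, 0.3158).
  (x - mu)^T · [Sigma^{-1} · (x - mu)] = (-1)·(-0.2895) + (3)·(0.3158) = 1.2368.

Step 4 — take square root: d = √(1.2368) ≈ 1.1121.

d(x, mu) = √(1.2368) ≈ 1.1121


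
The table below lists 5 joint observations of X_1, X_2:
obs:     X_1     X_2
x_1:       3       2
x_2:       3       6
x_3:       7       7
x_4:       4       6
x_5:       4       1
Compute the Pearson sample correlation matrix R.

Step 1 — column means:
  mean(X_1) = (3 + 3 + 7 + 4 + 4) / 5 = 21/5 = 4.2
  mean(X_2) = (2 + 6 + 7 + 6 + 1) / 5 = 22/5 = 4.4

Step 2 — sample variances and covariances s[i,j] = (1/(n-1)) · Σ_k (x_{k,i} - mean_i) · (x_{k,j} - mean_j), with n-1 = 4:
  s[X_1,X_1] = ((-1.2)·(-1.2) + (-1.2)·(-1.2) + (2.8)·(2.8) + (-0.2)·(-0.2) + (-0.2)·(-0.2)) / 4 = 10.8/4 = 2.7
  s[X_1,X_2] = ((-1.2)·(-2.4) + (-1.2)·(1.6) + (2.8)·(2.6) + (-0.2)·(1.6) + (-0.2)·(-3.4)) / 4 = 8.6/4 = 2.15
  s[X_2,X_2] = ((-2.4)·(-2.4) + (1.6)·(1.6) + (2.6)·(2.6) + (1.6)·(1.6) + (-3.4)·(-3.4)) / 4 = 29.2/4 = 7.3
  Sample standard deviations s_i = √(s[i,i]):
  s(X_1) = √(2.7) = 1.6432
  s(X_2) = √(7.3) = 2.7019

Step 3 — r_{ij} = s_{ij} / (s_i · s_j):
  r[X_1,X_1] = 1 (diagonal).
  r[X_1,X_2] = 2.15 / (1.6432 · 2.7019) = 2.15 / 4.4396 = 0.4843
  r[X_2,X_2] = 1 (diagonal).

R is symmetric with unit diagonal. Assembling:

R = [[1, 0.4843],
 [0.4843, 1]]


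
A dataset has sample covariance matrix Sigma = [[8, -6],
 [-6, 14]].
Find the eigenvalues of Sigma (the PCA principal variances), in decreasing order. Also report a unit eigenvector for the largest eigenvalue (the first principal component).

Step 1 — characteristic polynomial of 2×2 Sigma:
  det(Sigma - λI) = λ² - trace · λ + det = 0.
  trace = 8 + 14 = 22, det = 8·14 - (-6)² = 76.
Step 2 — discriminant:
  Δ = trace² - 4·det = 484 - 304 = 180.
Step 3 — eigenvalues:
  λ = (trace ± √Δ)/2 = (22 ± 13.4164)/2,
  λ_1 = 17.7082,  λ_2 = 4.2918.

Step 4 — unit eigenvector for λ_1: solve (Sigma - λ_1 I)v = 0. First row:
  (8 - 17.7082)·v_x + (-6)·v_y = 0, i.e. (-9.7082)·v_x + (-6)·v_y = 0,
  so v ∝ (b, λ_1 - a) = (-6, 9.7082); multiply by -1 so the first entry is positive: u = (6, -9.7082).
  ||u|| = √((6)² + (-9.7082)²) = √(130.2492) ≈ 11.4127,
  v_1 = u/||u|| ≈ (0.5257, -0.8507) (||v_1|| = 1).

λ_1 = 17.7082,  λ_2 = 4.2918;  v_1 ≈ (0.5257, -0.8507)


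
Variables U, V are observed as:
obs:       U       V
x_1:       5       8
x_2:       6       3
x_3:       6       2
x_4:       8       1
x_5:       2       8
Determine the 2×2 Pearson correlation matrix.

Step 1 — column means:
  mean(U) = (5 + 6 + 6 + 8 + 2) / 5 = 27/5 = 5.4
  mean(V) = (8 + 3 + 2 + 1 + 8) / 5 = 22/5 = 4.4

Step 2 — sample variances and covariances s[i,j] = (1/(n-1)) · Σ_k (x_{k,i} - mean_i) · (x_{k,j} - mean_j), with n-1 = 4:
  s[U,U] = ((-0.4)·(-0.4) + (0.6)·(0.6) + (0.6)·(0.6) + (2.6)·(2.6) + (-3.4)·(-3.4)) / 4 = 19.2/4 = 4.8
  s[U,V] = ((-0.4)·(3.6) + (0.6)·(-1.4) + (0.6)·(-2.4) + (2.6)·(-3.4) + (-3.4)·(3.6)) / 4 = -24.8/4 = -6.2
  s[V,V] = ((3.6)·(3.6) + (-1.4)·(-1.4) + (-2.4)·(-2.4) + (-3.4)·(-3.4) + (3.6)·(3.6)) / 4 = 45.2/4 = 11.3
  Sample standard deviations s_i = √(s[i,i]):
  s(U) = √(4.8) = 2.1909
  s(V) = √(11.3) = 3.3615

Step 3 — r_{ij} = s_{ij} / (s_i · s_j):
  r[U,U] = 1 (diagonal).
  r[U,V] = -6.2 / (2.1909 · 3.3615) = -6.2 / 7.3648 = -0.8418
  r[V,V] = 1 (diagonal).

R is symmetric with unit diagonal. Assembling:

R = [[1, -0.8418],
 [-0.8418, 1]]


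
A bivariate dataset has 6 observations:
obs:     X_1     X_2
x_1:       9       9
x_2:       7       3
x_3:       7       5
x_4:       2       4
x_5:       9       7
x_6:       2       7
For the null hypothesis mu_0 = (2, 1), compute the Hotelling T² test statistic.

Step 1 — sample mean vector:
  mean(X_1) = (9 + 7 + 7 + 2 + 9 + 2) / 6 = 36/6 = 6
  mean(X_2) = (9 + 3 + 5 + 4 + 7 + 7) / 6 = 35/6 = 5.8333
  x̄ = (6, 5.8333),  deviation x̄ - mu_0 = (6, 5.8333) - (2, 1) = (4, 4.8333).

Step 2 — sample covariance matrix, S[i,j] = (1/(n-1)) · Σ_k (x_{k,i} - mean_i) · (x_{k,j} - mean_j), divisor n-1 = 5:
  S[X_1,X_1] = ((3)·(3) + (1)·(1) + (1)·(1) + (-4)·(-4) + (3)·(3) + (-4)·(-4)) / 5 = 52/5 = 10.4
  S[X_1,X_2] = ((3)·(3.1667) + (1)·(-2.8333) + (1)·(-0.8333) + (-4)·(-1.8333) + (3)·(1.1667) + (-4)·(1.1667)) / 5 = 12/5 = 2.4
  S[X_2,X_2] = ((3.1667)·(3.1667) + (-2.8333)·(-2.8333) + (-0.8333)·(-0.8333) + (-1.8333)·(-1.8333) + (1.1667)·(1.1667) + (1.1667)·(1.1667)) / 5 = 24.8333/5 = 4.9667
  S = [[10.4, 2.4],
 [2.4, 4.9667]].

Step 3 — invert S. det(S) = 10.4·4.9667 - (2.4)² = 45.8933.
  S^{-1} = (1/det) · [[d, -b], [-b, a]] = [[0.1082, -0.0523],
 [-0.0523, 0.2266]].

Step 4 — quadratic form (x̄ - mu_0)^T · S^{-1} · (x̄ - mu_0):
  S^{-1} · (x̄ - mu_0) = (0.1801, 0.8861),
  (x̄ - mu_0)^T · [...] = (4)·(0.1801) + (4.8333)·(0.8861) = 5.0034.

Step 5 — scale by n: T² = 6 · 5.0034 = 30.0203.

T² ≈ 30.0203


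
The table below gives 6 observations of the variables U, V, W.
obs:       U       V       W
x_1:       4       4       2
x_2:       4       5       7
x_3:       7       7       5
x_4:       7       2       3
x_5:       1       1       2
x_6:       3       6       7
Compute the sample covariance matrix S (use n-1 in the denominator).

Step 1 — column means:
  mean(U) = (4 + 4 + 7 + 7 + 1 + 3) / 6 = 26/6 = 4.3333
  mean(V) = (4 + 5 + 7 + 2 + 1 + 6) / 6 = 25/6 = 4.1667
  mean(W) = (2 + 7 + 5 + 3 + 2 + 7) / 6 = 26/6 = 4.3333

Step 2 — sample covariance S[i,j] = (1/(n-1)) · Σ_k (x_{k,i} - mean_i) · (x_{k,j} - mean_j), with n-1 = 5.
  S[U,U] = ((-0.3333)·(-0.3333) + (-0.3333)·(-0.3333) + (2.6667)·(2.6667) + (2.6667)·(2.6667) + (-3.3333)·(-3.3333) + (-1.3333)·(-1.3333)) / 5 = 27.3333/5 = 5.4667
  S[U,V] = ((-0.3333)·(-0.1667) + (-0.3333)·(0.8333) + (2.6667)·(2.8333) + (2.6667)·(-2.1667) + (-3.3333)·(-3.1667) + (-1.3333)·(1.8333)) / 5 = 9.6667/5 = 1.9333
  S[U,W] = ((-0.3333)·(-2.3333) + (-0.3333)·(2.6667) + (2.6667)·(0.6667) + (2.6667)·(-1.3333) + (-3.3333)·(-2.3333) + (-1.3333)·(2.6667)) / 5 = 2.3333/5 = 0.4667
  S[V,V] = ((-0.1667)·(-0.1667) + (0.8333)·(0.8333) + (2.8333)·(2.8333) + (-2.1667)·(-2.1667) + (-3.1667)·(-3.1667) + (1.8333)·(1.8333)) / 5 = 26.8333/5 = 5.3667
  S[V,W] = ((-0.1667)·(-2.3333) + (0.8333)·(2.6667) + (2.8333)·(0.6667) + (-2.1667)·(-1.3333) + (-3.1667)·(-2.3333) + (1.8333)·(2.6667)) / 5 = 19.6667/5 = 3.9333
  S[W,W] = ((-2.3333)·(-2.3333) + (2.6667)·(2.6667) + (0.6667)·(0.6667) + (-1.3333)·(-1.3333) + (-2.3333)·(-2.3333) + (2.6667)·(2.6667)) / 5 = 27.3333/5 = 5.4667

S is symmetric (S[j,i] = S[i,j]). Assembling:

S = [[5.4667, 1.9333, 0.4667],
 [1.9333, 5.3667, 3.9333],
 [0.4667, 3.9333, 5.4667]]


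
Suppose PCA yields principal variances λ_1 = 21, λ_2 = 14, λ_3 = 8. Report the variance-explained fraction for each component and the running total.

Step 1 — total variance = trace(Sigma) = Σ λ_i = 21 + 14 + 8 = 43.

Step 2 — fraction explained by component i = λ_i / Σ λ:
  PC1: 21/43 = 0.4884
  PC2: 14/43 = 0.3256
  PC3: 8/43 = 0.186

Step 3 — cumulative fraction after k components = (λ_1 + ... + λ_k) / Σ λ:
  k = 1: 21/43 = 0.4884
  k = 2: (21 + 14)/43 = 35/43 = 0.814
  k = 3: (21 + 14 + 8)/43 = 43/43 = 1

Summary (fraction, with percent):

explained: PC1 0.4884 (48.84%), PC2 0.3256 (32.56%), PC3 0.186 (18.6%);  cumulative: 0.4884, 0.814, 1


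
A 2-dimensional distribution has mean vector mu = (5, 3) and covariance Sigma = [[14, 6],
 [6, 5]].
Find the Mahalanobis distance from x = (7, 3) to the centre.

Step 1 — centre the observation: (x - mu) = (2, 0).

Step 2 — invert Sigma. det(Sigma) = 14·5 - (6)² = 34.
  Sigma^{-1} = (1/det) · [[d, -b], [-b, a]] = [[0.1471, -0.1765],
 [-0.1765, 0.4118]].

Step 3 — form the quadratic (x - mu)^T · Sigma^{-1} · (x - mu):
  Sigma^{-1} · (x - mu) = (0.2941, -0.3529).
  (x - mu)^T · [Sigma^{-1} · (x - mu)] = (2)·(0.2941) + (0)·(-0.3529) = 0.5882.

Step 4 — take square root: d = √(0.5882) ≈ 0.767.

d(x, mu) = √(0.5882) ≈ 0.767


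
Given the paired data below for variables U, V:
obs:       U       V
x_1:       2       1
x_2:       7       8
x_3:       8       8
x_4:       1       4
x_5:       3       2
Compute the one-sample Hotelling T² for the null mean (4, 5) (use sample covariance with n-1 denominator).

Step 1 — sample mean vector:
  mean(U) = (2 + 7 + 8 + 1 + 3) / 5 = 21/5 = 4.2
  mean(V) = (1 + 8 + 8 + 4 + 2) / 5 = 23/5 = 4.6
  x̄ = (4.2, 4.6),  deviation x̄ - mu_0 = (4.2, 4.6) - (4, 5) = (0.2, -0.4).

Step 2 — sample covariance matrix, S[i,j] = (1/(n-1)) · Σ_k (x_{k,i} - mean_i) · (x_{k,j} - mean_j), divisor n-1 = 4:
  S[U,U] = ((-2.2)·(-2.2) + (2.8)·(2.8) + (3.8)·(3.8) + (-3.2)·(-3.2) + (-1.2)·(-1.2)) / 4 = 38.8/4 = 9.7
  S[U,V] = ((-2.2)·(-3.6) + (2.8)·(3.4) + (3.8)·(3.4) + (-3.2)·(-0.6) + (-1.2)·(-2.6)) / 4 = 35.4/4 = 8.85
  S[V,V] = ((-3.6)·(-3.6) + (3.4)·(3.4) + (3.4)·(3.4) + (-0.6)·(-0.6) + (-2.6)·(-2.6)) / 4 = 43.2/4 = 10.8
  S = [[9.7, 8.85],
 [8.85, 10.8]].

Step 3 — invert S. det(S) = 9.7·10.8 - (8.85)² = 26.4375.
  S^{-1} = (1/det) · [[d, -b], [-b, a]] = [[0.4085, -0.3348],
 [-0.3348, 0.3669]].

Step 4 — quadratic form (x̄ - mu_0)^T · S^{-1} · (x̄ - mu_0):
  S^{-1} · (x̄ - mu_0) = (0.2156, -0.2137),
  (x̄ - mu_0)^T · [...] = (0.2)·(0.2156) + (-0.4)·(-0.2137) = 0.1286.

Step 5 — scale by n: T² = 5 · 0.1286 = 0.643.

T² ≈ 0.643


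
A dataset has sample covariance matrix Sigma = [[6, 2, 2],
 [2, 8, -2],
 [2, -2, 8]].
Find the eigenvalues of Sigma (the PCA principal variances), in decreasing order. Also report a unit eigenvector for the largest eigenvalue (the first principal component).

Step 1 — characteristic polynomial p(λ) = det(λI - Sigma) = λ³ - tr·λ² + c_1·λ - det, where tr = trace, c_1 = sum of the principal 2×2 minors, det = det(Sigma):
  tr = 6 + 8 + 8 = 22,
  c_1 = (6·8 - (2)²) + (6·8 - (2)²) + (8·8 - (-2)²) = 44 + 44 + 60 = 148,
  det = 6·(8·8 - (-2)²) - (2)·((2)·8 - (-2)·(2)) + (2)·((2)·(-2) - 8·(2)) = 6·(60) - (2)·(20) + (2)·(-20) = 280.
  So p(λ) = λ³ - 22λ² + 148λ - 280.
Step 2 — look for an integer root (rational root theorem: any rational root is an integer divisor of 280). Testing λ = 10:
  p(10) = 1000 - 2200 + 1480 - 280 = 0  ✓
  Dividing out (λ - 10): p(λ) = (λ - 10)(λ² - 12λ + 28).
Step 3 — remaining eigenvalues from the quadratic λ² - 12λ + 28 = 0:
  Δ = 12² - 4·28 = 144 - 112 = 32,  λ = (12 ± √32)/2 = (12 ± 5.6569)/2 ≈ 8.8284 or 3.1716.
  Sorted: λ_1 = 10,  λ_2 = 8.8284,  λ_3 = 3.1716  (check: sum = 22 = tr ✓).

Step 4 — unit eigenvector for λ_1 = 10: v spans the null space of (Sigma - λ_1 I), whose rows are
  r_1 = (-4, 2, 2),  r_2 = (2, -2, -2),  r_3 = (2, -2, -2).
  v is orthogonal to every row, so take v ∝ r_1 × r_2 = ((2)·(-2) - (2)·(-2), (2)·(2) - (-4)·(-2), (-4)·(-2) - (2)·(2)) = (0, -4, 4).
  Rescale (divide by 4; multiply by -1 so the first nonzero entry is positive): u = (0, 1, -1).
  ||u|| = √((0)² + (1)² + (-1)²) = √(2) ≈ 1.4142,  v_1 = u/||u|| ≈ (0, 0.7071, -0.7071) (||v_1|| = 1).

λ_1 = 10,  λ_2 = 8.8284,  λ_3 = 3.1716;  v_1 ≈ (0, 0.7071, -0.7071)


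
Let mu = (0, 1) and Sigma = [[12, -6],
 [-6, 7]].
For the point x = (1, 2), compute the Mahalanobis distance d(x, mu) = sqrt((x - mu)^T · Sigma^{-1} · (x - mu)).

Step 1 — centre the observation: (x - mu) = (1, 1).

Step 2 — invert Sigma. det(Sigma) = 12·7 - (-6)² = 48.
  Sigma^{-1} = (1/det) · [[d, -b], [-b, a]] = [[0.1458, 0.125],
 [0.125, 0.25]].

Step 3 — form the quadratic (x - mu)^T · Sigma^{-1} · (x - mu):
  Sigma^{-1} · (x - mu) = (0.2708, 0.375).
  (x - mu)^T · [Sigma^{-1} · (x - mu)] = (1)·(0.2708) + (1)·(0.375) = 0.6458.

Step 4 — take square root: d = √(0.6458) ≈ 0.8036.

d(x, mu) = √(0.6458) ≈ 0.8036


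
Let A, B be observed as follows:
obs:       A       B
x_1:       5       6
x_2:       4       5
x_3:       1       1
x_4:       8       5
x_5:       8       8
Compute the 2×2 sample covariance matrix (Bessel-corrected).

Step 1 — column means:
  mean(A) = (5 + 4 + 1 + 8 + 8) / 5 = 26/5 = 5.2
  mean(B) = (6 + 5 + 1 + 5 + 8) / 5 = 25/5 = 5

Step 2 — sample covariance S[i,j] = (1/(n-1)) · Σ_k (x_{k,i} - mean_i) · (x_{k,j} - mean_j), with n-1 = 4.
  S[A,A] = ((-0.2)·(-0.2) + (-1.2)·(-1.2) + (-4.2)·(-4.2) + (2.8)·(2.8) + (2.8)·(2.8)) / 4 = 34.8/4 = 8.7
  S[A,B] = ((-0.2)·(1) + (-1.2)·(0) + (-4.2)·(-4) + (2.8)·(0) + (2.8)·(3)) / 4 = 25/4 = 6.25
  S[B,B] = ((1)·(1) + (0)·(0) + (-4)·(-4) + (0)·(0) + (3)·(3)) / 4 = 26/4 = 6.5

S is symmetric (S[j,i] = S[i,j]). Assembling:

S = [[8.7, 6.25],
 [6.25, 6.5]]


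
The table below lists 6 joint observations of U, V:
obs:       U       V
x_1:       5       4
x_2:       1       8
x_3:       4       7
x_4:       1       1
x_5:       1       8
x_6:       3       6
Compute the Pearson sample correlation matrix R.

Step 1 — column means:
  mean(U) = (5 + 1 + 4 + 1 + 1 + 3) / 6 = 15/6 = 2.5
  mean(V) = (4 + 8 + 7 + 1 + 8 + 6) / 6 = 34/6 = 5.6667

Step 2 — sample variances and covariances s[i,j] = (1/(n-1)) · Σ_k (x_{k,i} - mean_i) · (x_{k,j} - mean_j), with n-1 = 5:
  s[U,U] = ((2.5)·(2.5) + (-1.5)·(-1.5) + (1.5)·(1.5) + (-1.5)·(-1.5) + (-1.5)·(-1.5) + (0.5)·(0.5)) / 5 = 15.5/5 = 3.1
  s[U,V] = ((2.5)·(-1.6667) + (-1.5)·(2.3333) + (1.5)·(1.3333) + (-1.5)·(-4.6667) + (-1.5)·(2.3333) + (0.5)·(0.3333)) / 5 = -2/5 = -0.4
  s[V,V] = ((-1.6667)·(-1.6667) + (2.3333)·(2.3333) + (1.3333)·(1.3333) + (-4.6667)·(-4.6667) + (2.3333)·(2.3333) + (0.3333)·(0.3333)) / 5 = 37.3333/5 = 7.4667
  Sample standard deviations s_i = √(s[i,i]):
  s(U) = √(3.1) = 1.7607
  s(V) = √(7.4667) = 2.7325

Step 3 — r_{ij} = s_{ij} / (s_i · s_j):
  r[U,U] = 1 (diagonal).
  r[U,V] = -0.4 / (1.7607 · 2.7325) = -0.4 / 4.8111 = -0.0831
  r[V,V] = 1 (diagonal).

R is symmetric with unit diagonal. Assembling:

R = [[1, -0.0831],
 [-0.0831, 1]]


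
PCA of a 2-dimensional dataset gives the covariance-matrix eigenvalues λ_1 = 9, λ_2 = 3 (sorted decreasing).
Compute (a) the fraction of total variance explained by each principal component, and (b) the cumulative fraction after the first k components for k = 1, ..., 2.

Step 1 — total variance = trace(Sigma) = Σ λ_i = 9 + 3 = 12.

Step 2 — fraction explained by component i = λ_i / Σ λ:
  PC1: 9/12 = 0.75
  PC2: 3/12 = 0.25

Step 3 — cumulative fraction after k components = (λ_1 + ... + λ_k) / Σ λ:
  k = 1: 9/12 = 0.75
  k = 2: (9 + 3)/12 = 12/12 = 1

Summary (fraction, with percent):

explained: PC1 0.75 (75%), PC2 0.25 (25%);  cumulative: 0.75, 1


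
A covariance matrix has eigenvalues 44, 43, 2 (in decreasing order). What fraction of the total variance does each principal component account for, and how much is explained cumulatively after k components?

Step 1 — total variance = trace(Sigma) = Σ λ_i = 44 + 43 + 2 = 89.

Step 2 — fraction explained by component i = λ_i / Σ λ:
  PC1: 44/89 = 0.4944
  PC2: 43/89 = 0.4831
  PC3: 2/89 = 0.0225

Step 3 — cumulative fraction after k components = (λ_1 + ... + λ_k) / Σ λ:
  k = 1: 44/89 = 0.4944
  k = 2: (44 + 43)/89 = 87/89 = 0.9775
  k = 3: (44 + 43 + 2)/89 = 89/89 = 1

Summary (fraction, with percent):

explained: PC1 0.4944 (49.44%), PC2 0.4831 (48.31%), PC3 0.0225 (2.25%);  cumulative: 0.4944, 0.9775, 1


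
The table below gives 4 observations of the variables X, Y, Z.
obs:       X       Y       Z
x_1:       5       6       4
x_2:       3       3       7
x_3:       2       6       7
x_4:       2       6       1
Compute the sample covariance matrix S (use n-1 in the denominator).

Step 1 — column means:
  mean(X) = (5 + 3 + 2 + 2) / 4 = 12/4 = 3
  mean(Y) = (6 + 3 + 6 + 6) / 4 = 21/4 = 5.25
  mean(Z) = (4 + 7 + 7 + 1) / 4 = 19/4 = 4.75

Step 2 — sample covariance S[i,j] = (1/(n-1)) · Σ_k (x_{k,i} - mean_i) · (x_{k,j} - mean_j), with n-1 = 3.
  S[X,X] = ((2)·(2) + (0)·(0) + (-1)·(-1) + (-1)·(-1)) / 3 = 6/3 = 2
  S[X,Y] = ((2)·(0.75) + (0)·(-2.25) + (-1)·(0.75) + (-1)·(0.75)) / 3 = 0/3 = 0
  S[X,Z] = ((2)·(-0.75) + (0)·(2.25) + (-1)·(2.25) + (-1)·(-3.75)) / 3 = 0/3 = 0
  S[Y,Y] = ((0.75)·(0.75) + (-2.25)·(-2.25) + (0.75)·(0.75) + (0.75)·(0.75)) / 3 = 6.75/3 = 2.25
  S[Y,Z] = ((0.75)·(-0.75) + (-2.25)·(2.25) + (0.75)·(2.25) + (0.75)·(-3.75)) / 3 = -6.75/3 = -2.25
  S[Z,Z] = ((-0.75)·(-0.75) + (2.25)·(2.25) + (2.25)·(2.25) + (-3.75)·(-3.75)) / 3 = 24.75/3 = 8.25

S is symmetric (S[j,i] = S[i,j]). Assembling:

S = [[2, 0, 0],
 [0, 2.25, -2.25],
 [0, -2.25, 8.25]]


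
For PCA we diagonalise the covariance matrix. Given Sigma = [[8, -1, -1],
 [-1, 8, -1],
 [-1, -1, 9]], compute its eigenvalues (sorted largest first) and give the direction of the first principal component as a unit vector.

Step 1 — characteristic polynomial p(λ) = det(λI - Sigma) = λ³ - tr·λ² + c_1·λ - det, where tr = trace, c_1 = sum of the principal 2×2 minors, det = det(Sigma):
  tr = 8 + 8 + 9 = 25,
  c_1 = (8·8 - (-1)²) + (8·9 - (-1)²) + (8·9 - (-1)²) = 63 + 71 + 71 = 205,
  det = 8·(8·9 - (-1)²) - (-1)·((-1)·9 - (-1)·(-1)) + (-1)·((-1)·(-1) - 8·(-1)) = 8·(71) - (-1)·(-10) + (-1)·(9) = 549.
  So p(λ) = λ³ - 25λ² + 205λ - 549.
Step 2 — look for an integer root (rational root theorem: any rational root is an integer divisor of 549). Testing λ = 9:
  p(9) = 729 - 2025 + 1845 - 549 = 0  ✓
  Dividing out (λ - 9): p(λ) = (λ - 9)(λ² - 16λ + 61).
Step 3 — remaining eigenvalues from the quadratic λ² - 16λ + 61 = 0:
  Δ = 16² - 4·61 = 256 - 244 = 12,  λ = (16 ± √12)/2 = (16 ± 3.4641)/2 ≈ 9.7321 or 6.2679.
  Sorted: λ_1 = 9.7321,  λ_2 = 9,  λ_3 = 6.2679  (check: sum = 25 = tr ✓).

Step 4 — unit eigenvector for λ_1 ≈ 9.7321: v spans the null space of (Sigma - λ_1 I), whose rows are
  r_1 = (-1.7321, -1, -1),  r_2 = (-1, -1.7321, -1),  r_3 = (-1, -1, -0.7321).
  v is orthogonal to every row, so take v ∝ r_1 × r_2 = ((-1)·(-1) - (-1)·(-1.7321), (-1)·(-1) - (-1.7321)·(-1), (-1.7321)·(-1.7321) - (-1)·(-1)) ≈ (-0.7321, -0.7321, 2).
  Rescale (multiply by -1 so the first nonzero entry is positive): u = (0.7321, 0.7321, -2).
  ||u|| = √((0.7321)² + (0.7321)² + (-2)²) = √(5.0718) ≈ 2.2521,  v_1 = u/||u|| ≈ (0.3251, 0.3251, -0.8881) (||v_1|| = 1).

λ_1 = 9.7321,  λ_2 = 9,  λ_3 = 6.2679;  v_1 ≈ (0.3251, 0.3251, -0.8881)


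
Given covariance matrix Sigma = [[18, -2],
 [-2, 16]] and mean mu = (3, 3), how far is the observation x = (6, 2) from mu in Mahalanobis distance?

Step 1 — centre the observation: (x - mu) = (3, -1).

Step 2 — invert Sigma. det(Sigma) = 18·16 - (-2)² = 284.
  Sigma^{-1} = (1/det) · [[d, -b], [-b, a]] = [[0.0563, 0.007],
 [0.007, 0.0634]].

Step 3 — form the quadratic (x - mu)^T · Sigma^{-1} · (x - mu):
  Sigma^{-1} · (x - mu) = (0.162, -0.0423).
  (x - mu)^T · [Sigma^{-1} · (x - mu)] = (3)·(0.162) + (-1)·(-0.0423) = 0.5282.

Step 4 — take square root: d = √(0.5282) ≈ 0.7268.

d(x, mu) = √(0.5282) ≈ 0.7268


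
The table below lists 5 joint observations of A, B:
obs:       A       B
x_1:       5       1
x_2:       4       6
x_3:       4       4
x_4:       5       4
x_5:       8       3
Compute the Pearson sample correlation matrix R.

Step 1 — column means:
  mean(A) = (5 + 4 + 4 + 5 + 8) / 5 = 26/5 = 5.2
  mean(B) = (1 + 6 + 4 + 4 + 3) / 5 = 18/5 = 3.6

Step 2 — sample variances and covariances s[i,j] = (1/(n-1)) · Σ_k (x_{k,i} - mean_i) · (x_{k,j} - mean_j), with n-1 = 4:
  s[A,A] = ((-0.2)·(-0.2) + (-1.2)·(-1.2) + (-1.2)·(-1.2) + (-0.2)·(-0.2) + (2.8)·(2.8)) / 4 = 10.8/4 = 2.7
  s[A,B] = ((-0.2)·(-2.6) + (-1.2)·(2.4) + (-1.2)·(0.4) + (-0.2)·(0.4) + (2.8)·(-0.6)) / 4 = -4.6/4 = -1.15
  s[B,B] = ((-2.6)·(-2.6) + (2.4)·(2.4) + (0.4)·(0.4) + (0.4)·(0.4) + (-0.6)·(-0.6)) / 4 = 13.2/4 = 3.3
  Sample standard deviations s_i = √(s[i,i]):
  s(A) = √(2.7) = 1.6432
  s(B) = √(3.3) = 1.8166

Step 3 — r_{ij} = s_{ij} / (s_i · s_j):
  r[A,A] = 1 (diagonal).
  r[A,B] = -1.15 / (1.6432 · 1.8166) = -1.15 / 2.985 = -0.3853
  r[B,B] = 1 (diagonal).

R is symmetric with unit diagonal. Assembling:

R = [[1, -0.3853],
 [-0.3853, 1]]


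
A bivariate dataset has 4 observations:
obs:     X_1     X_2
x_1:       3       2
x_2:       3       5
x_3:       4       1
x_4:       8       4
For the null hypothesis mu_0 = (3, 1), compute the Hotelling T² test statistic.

Step 1 — sample mean vector:
  mean(X_1) = (3 + 3 + 4 + 8) / 4 = 18/4 = 4.5
  mean(X_2) = (2 + 5 + 1 + 4) / 4 = 12/4 = 3
  x̄ = (4.5, 3),  deviation x̄ - mu_0 = (4.5, 3) - (3, 1) = (1.5, 2).

Step 2 — sample covariance matrix, S[i,j] = (1/(n-1)) · Σ_k (x_{k,i} - mean_i) · (x_{k,j} - mean_j), divisor n-1 = 3:
  S[X_1,X_1] = ((-1.5)·(-1.5) + (-1.5)·(-1.5) + (-0.5)·(-0.5) + (3.5)·(3.5)) / 3 = 17/3 = 5.6667
  S[X_1,X_2] = ((-1.5)·(-1) + (-1.5)·(2) + (-0.5)·(-2) + (3.5)·(1)) / 3 = 3/3 = 1
  S[X_2,X_2] = ((-1)·(-1) + (2)·(2) + (-2)·(-2) + (1)·(1)) / 3 = 10/3 = 3.3333
  S = [[5.6667, 1],
 [1, 3.3333]].

Step 3 — invert S. det(S) = 5.6667·3.3333 - (1)² = 17.8889.
  S^{-1} = (1/det) · [[d, -b], [-b, a]] = [[0.1863, -0.0559],
 [-0.0559, 0.3168]].

Step 4 — quadratic form (x̄ - mu_0)^T · S^{-1} · (x̄ - mu_0):
  S^{-1} · (x̄ - mu_0) = (0.1677, 0.5497),
  (x̄ - mu_0)^T · [...] = (1.5)·(0.1677) + (2)·(0.5497) = 1.3509.

Step 5 — scale by n: T² = 4 · 1.3509 = 5.4037.

T² ≈ 5.4037


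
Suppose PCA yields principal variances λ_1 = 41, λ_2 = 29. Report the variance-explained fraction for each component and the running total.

Step 1 — total variance = trace(Sigma) = Σ λ_i = 41 + 29 = 70.

Step 2 — fraction explained by component i = λ_i / Σ λ:
  PC1: 41/70 = 0.5857
  PC2: 29/70 = 0.4143

Step 3 — cumulative fraction after k components = (λ_1 + ... + λ_k) / Σ λ:
  k = 1: 41/70 = 0.5857
  k = 2: (41 + 29)/70 = 70/70 = 1

Summary (fraction, with percent):

explained: PC1 0.5857 (58.57%), PC2 0.4143 (41.43%);  cumulative: 0.5857, 1


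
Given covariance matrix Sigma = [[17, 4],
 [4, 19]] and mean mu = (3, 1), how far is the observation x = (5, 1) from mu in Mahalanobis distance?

Step 1 — centre the observation: (x - mu) = (2, 0).

Step 2 — invert Sigma. det(Sigma) = 17·19 - (4)² = 307.
  Sigma^{-1} = (1/det) · [[d, -b], [-b, a]] = [[0.0619, -0.013],
 [-0.013, 0.0554]].

Step 3 — form the quadratic (x - mu)^T · Sigma^{-1} · (x - mu):
  Sigma^{-1} · (x - mu) = (0.1238, -0.0261).
  (x - mu)^T · [Sigma^{-1} · (x - mu)] = (2)·(0.1238) + (0)·(-0.0261) = 0.2476.

Step 4 — take square root: d = √(0.2476) ≈ 0.4976.

d(x, mu) = √(0.2476) ≈ 0.4976


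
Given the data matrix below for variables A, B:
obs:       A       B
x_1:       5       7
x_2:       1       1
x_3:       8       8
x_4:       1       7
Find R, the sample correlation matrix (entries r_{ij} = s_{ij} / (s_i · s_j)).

Step 1 — column means:
  mean(A) = (5 + 1 + 8 + 1) / 4 = 15/4 = 3.75
  mean(B) = (7 + 1 + 8 + 7) / 4 = 23/4 = 5.75

Step 2 — sample variances and covariances s[i,j] = (1/(n-1)) · Σ_k (x_{k,i} - mean_i) · (x_{k,j} - mean_j), with n-1 = 3:
  s[A,A] = ((1.25)·(1.25) + (-2.75)·(-2.75) + (4.25)·(4.25) + (-2.75)·(-2.75)) / 3 = 34.75/3 = 11.5833
  s[A,B] = ((1.25)·(1.25) + (-2.75)·(-4.75) + (4.25)·(2.25) + (-2.75)·(1.25)) / 3 = 20.75/3 = 6.9167
  s[B,B] = ((1.25)·(1.25) + (-4.75)·(-4.75) + (2.25)·(2.25) + (1.25)·(1.25)) / 3 = 30.75/3 = 10.25
  Sample standard deviations s_i = √(s[i,i]):
  s(A) = √(11.5833) = 3.4034
  s(B) = √(10.25) = 3.2016

Step 3 — r_{ij} = s_{ij} / (s_i · s_j):
  r[A,A] = 1 (diagonal).
  r[A,B] = 6.9167 / (3.4034 · 3.2016) = 6.9167 / 10.8963 = 0.6348
  r[B,B] = 1 (diagonal).

R is symmetric with unit diagonal. Assembling:

R = [[1, 0.6348],
 [0.6348, 1]]


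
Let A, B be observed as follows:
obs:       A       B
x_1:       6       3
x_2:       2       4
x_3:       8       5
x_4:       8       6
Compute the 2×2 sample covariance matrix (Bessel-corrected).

Step 1 — column means:
  mean(A) = (6 + 2 + 8 + 8) / 4 = 24/4 = 6
  mean(B) = (3 + 4 + 5 + 6) / 4 = 18/4 = 4.5

Step 2 — sample covariance S[i,j] = (1/(n-1)) · Σ_k (x_{k,i} - mean_i) · (x_{k,j} - mean_j), with n-1 = 3.
  S[A,A] = ((0)·(0) + (-4)·(-4) + (2)·(2) + (2)·(2)) / 3 = 24/3 = 8
  S[A,B] = ((0)·(-1.5) + (-4)·(-0.5) + (2)·(0.5) + (2)·(1.5)) / 3 = 6/3 = 2
  S[B,B] = ((-1.5)·(-1.5) + (-0.5)·(-0.5) + (0.5)·(0.5) + (1.5)·(1.5)) / 3 = 5/3 = 1.6667

S is symmetric (S[j,i] = S[i,j]). Assembling:

S = [[8, 2],
 [2, 1.6667]]


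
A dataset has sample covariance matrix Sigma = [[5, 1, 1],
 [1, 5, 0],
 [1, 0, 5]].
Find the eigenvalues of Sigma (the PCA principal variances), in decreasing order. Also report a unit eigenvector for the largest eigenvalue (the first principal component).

Step 1 — characteristic polynomial p(λ) = det(λI - Sigma) = λ³ - tr·λ² + c_1·λ - det, where tr = trace, c_1 = sum of the principal 2×2 minors, det = det(Sigma):
  tr = 5 + 5 + 5 = 15,
  c_1 = (5·5 - (1)²) + (5·5 - (1)²) + (5·5 - (0)²) = 24 + 24 + 25 = 73,
  det = 5·(5·5 - (0)²) - (1)·((1)·5 - (0)·(1)) + (1)·((1)·(0) - 5·(1)) = 5·(25) - (1)·(5) + (1)·(-5) = 115.
  So p(λ) = λ³ - 15λ² + 73λ - 115.
Step 2 — look for an integer root (rational root theorem: any rational root is an integer divisor of 115). Testing λ = 5:
  p(5) = 125 - 375 + 365 - 115 = 0  ✓
  Dividing out (λ - 5): p(λ) = (λ - 5)(λ² - 10λ + 23).
Step 3 — remaining eigenvalues from the quadratic λ² - 10λ + 23 = 0:
  Δ = 10² - 4·23 = 100 - 92 = 8,  λ = (10 ± √8)/2 = (10 ± 2.8284)/2 ≈ 6.4142 or 3.5858.
  Sorted: λ_1 = 6.4142,  λ_2 = 5,  λ_3 = 3.5858  (check: sum = 15 = tr ✓).

Step 4 — unit eigenvector for λ_1 ≈ 6.4142: v spans the null space of (Sigma - λ_1 I), whose rows are
  r_1 = (-1.4142, 1, 1),  r_2 = (1, -1.4142, 0),  r_3 = (1, 0, -1.4142).
  v is orthogonal to every row, so take v ∝ r_1 × r_2 = ((1)·(0) - (1)·(-1.4142), (1)·(1) - (-1.4142)·(0), (-1.4142)·(-1.4142) - (1)·(1)) ≈ (1.4142, 1, 1).
  Let u = (1.4142, 1, 1).
  ||u|| = √((1.4142)² + (1)² + (1)²) = √(4) ≈ 2,  v_1 = u/||u|| ≈ (0.7071, 0.5, 0.5) (||v_1|| = 1).

λ_1 = 6.4142,  λ_2 = 5,  λ_3 = 3.5858;  v_1 ≈ (0.7071, 0.5, 0.5)


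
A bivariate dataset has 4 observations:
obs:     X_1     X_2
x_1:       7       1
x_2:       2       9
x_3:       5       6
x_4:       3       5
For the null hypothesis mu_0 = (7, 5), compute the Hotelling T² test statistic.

Step 1 — sample mean vector:
  mean(X_1) = (7 + 2 + 5 + 3) / 4 = 17/4 = 4.25
  mean(X_2) = (1 + 9 + 6 + 5) / 4 = 21/4 = 5.25
  x̄ = (4.25, 5.25),  deviation x̄ - mu_0 = (4.25, 5.25) - (7, 5) = (-2.75, 0.25).

Step 2 — sample covariance matrix, S[i,j] = (1/(n-1)) · Σ_k (x_{k,i} - mean_i) · (x_{k,j} - mean_j), divisor n-1 = 3:
  S[X_1,X_1] = ((2.75)·(2.75) + (-2.25)·(-2.25) + (0.75)·(0.75) + (-1.25)·(-1.25)) / 3 = 14.75/3 = 4.9167
  S[X_1,X_2] = ((2.75)·(-4.25) + (-2.25)·(3.75) + (0.75)·(0.75) + (-1.25)·(-0.25)) / 3 = -19.25/3 = -6.4167
  S[X_2,X_2] = ((-4.25)·(-4.25) + (3.75)·(3.75) + (0.75)·(0.75) + (-0.25)·(-0.25)) / 3 = 32.75/3 = 10.9167
  S = [[4.9167, -6.4167],
 [-6.4167, 10.9167]].

Step 3 — invert S. det(S) = 4.9167·10.9167 - (-6.4167)² = 12.5.
  S^{-1} = (1/det) · [[d, -b], [-b, a]] = [[0.8733, 0.5133],
 [0.5133, 0.3933]].

Step 4 — quadratic form (x̄ - mu_0)^T · S^{-1} · (x̄ - mu_0):
  S^{-1} · (x̄ - mu_0) = (-2.2733, -1.3133),
  (x̄ - mu_0)^T · [...] = (-2.75)·(-2.2733) + (0.25)·(-1.3133) = 5.9233.

Step 5 — scale by n: T² = 4 · 5.9233 = 23.6933.

T² ≈ 23.6933


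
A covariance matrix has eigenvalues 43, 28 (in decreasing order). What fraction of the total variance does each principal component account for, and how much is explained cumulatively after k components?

Step 1 — total variance = trace(Sigma) = Σ λ_i = 43 + 28 = 71.

Step 2 — fraction explained by component i = λ_i / Σ λ:
  PC1: 43/71 = 0.6056
  PC2: 28/71 = 0.3944

Step 3 — cumulative fraction after k components = (λ_1 + ... + λ_k) / Σ λ:
  k = 1: 43/71 = 0.6056
  k = 2: (43 + 28)/71 = 71/71 = 1

Summary (fraction, with percent):

explained: PC1 0.6056 (60.56%), PC2 0.3944 (39.44%);  cumulative: 0.6056, 1


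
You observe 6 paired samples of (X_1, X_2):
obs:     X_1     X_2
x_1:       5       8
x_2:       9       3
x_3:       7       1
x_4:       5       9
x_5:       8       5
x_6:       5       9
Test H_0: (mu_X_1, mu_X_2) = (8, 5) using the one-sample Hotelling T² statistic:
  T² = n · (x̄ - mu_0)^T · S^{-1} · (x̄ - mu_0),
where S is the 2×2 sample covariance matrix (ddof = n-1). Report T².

Step 1 — sample mean vector:
  mean(X_1) = (5 + 9 + 7 + 5 + 8 + 5) / 6 = 39/6 = 6.5
  mean(X_2) = (8 + 3 + 1 + 9 + 5 + 9) / 6 = 35/6 = 5.8333
  x̄ = (6.5, 5.8333),  deviation x̄ - mu_0 = (6.5, 5.8333) - (8, 5) = (-1.5, 0.8333).

Step 2 — sample covariance matrix, S[i,j] = (1/(n-1)) · Σ_k (x_{k,i} - mean_i) · (x_{k,j} - mean_j), divisor n-1 = 5:
  S[X_1,X_1] = ((-1.5)·(-1.5) + (2.5)·(2.5) + (0.5)·(0.5) + (-1.5)·(-1.5) + (1.5)·(1.5) + (-1.5)·(-1.5)) / 5 = 15.5/5 = 3.1
  S[X_1,X_2] = ((-1.5)·(2.1667) + (2.5)·(-2.8333) + (0.5)·(-4.8333) + (-1.5)·(3.1667) + (1.5)·(-0.8333) + (-1.5)·(3.1667)) / 5 = -23.5/5 = -4.7
  S[X_2,X_2] = ((2.1667)·(2.1667) + (-2.8333)·(-2.8333) + (-4.8333)·(-4.8333) + (3.1667)·(3.1667) + (-0.8333)·(-0.8333) + (3.1667)·(3.1667)) / 5 = 56.8333/5 = 11.3667
  S = [[3.1, -4.7],
 [-4.7, 11.3667]].

Step 3 — invert S. det(S) = 3.1·11.3667 - (-4.7)² = 13.1467.
  S^{-1} = (1/det) · [[d, -b], [-b, a]] = [[0.8646, 0.3575],
 [0.3575, 0.2358]].

Step 4 — quadratic form (x̄ - mu_0)^T · S^{-1} · (x̄ - mu_0):
  S^{-1} · (x̄ - mu_0) = (-0.999, -0.3398),
  (x̄ - mu_0)^T · [...] = (-1.5)·(-0.999) + (0.8333)·(-0.3398) = 1.2153.

Step 5 — scale by n: T² = 6 · 1.2153 = 7.2921.

T² ≈ 7.2921


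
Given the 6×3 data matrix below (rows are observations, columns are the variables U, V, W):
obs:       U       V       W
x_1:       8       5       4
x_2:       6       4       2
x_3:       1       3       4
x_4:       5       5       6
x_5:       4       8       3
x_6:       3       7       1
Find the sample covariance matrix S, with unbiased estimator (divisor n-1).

Step 1 — column means:
  mean(U) = (8 + 6 + 1 + 5 + 4 + 3) / 6 = 27/6 = 4.5
  mean(V) = (5 + 4 + 3 + 5 + 8 + 7) / 6 = 32/6 = 5.3333
  mean(W) = (4 + 2 + 4 + 6 + 3 + 1) / 6 = 20/6 = 3.3333

Step 2 — sample covariance S[i,j] = (1/(n-1)) · Σ_k (x_{k,i} - mean_i) · (x_{k,j} - mean_j), with n-1 = 5.
  S[U,U] = ((3.5)·(3.5) + (1.5)·(1.5) + (-3.5)·(-3.5) + (0.5)·(0.5) + (-0.5)·(-0.5) + (-1.5)·(-1.5)) / 5 = 29.5/5 = 5.9
  S[U,V] = ((3.5)·(-0.3333) + (1.5)·(-1.3333) + (-3.5)·(-2.3333) + (0.5)·(-0.3333) + (-0.5)·(2.6667) + (-1.5)·(1.6667)) / 5 = 1/5 = 0.2
  S[U,W] = ((3.5)·(0.6667) + (1.5)·(-1.3333) + (-3.5)·(0.6667) + (0.5)·(2.6667) + (-0.5)·(-0.3333) + (-1.5)·(-2.3333)) / 5 = 3/5 = 0.6
  S[V,V] = ((-0.3333)·(-0.3333) + (-1.3333)·(-1.3333) + (-2.3333)·(-2.3333) + (-0.3333)·(-0.3333) + (2.6667)·(2.6667) + (1.6667)·(1.6667)) / 5 = 17.3333/5 = 3.4667
  S[V,W] = ((-0.3333)·(0.6667) + (-1.3333)·(-1.3333) + (-2.3333)·(0.6667) + (-0.3333)·(2.6667) + (2.6667)·(-0.3333) + (1.6667)·(-2.3333)) / 5 = -5.6667/5 = -1.1333
  S[W,W] = ((0.6667)·(0.6667) + (-1.3333)·(-1.3333) + (0.6667)·(0.6667) + (2.6667)·(2.6667) + (-0.3333)·(-0.3333) + (-2.3333)·(-2.3333)) / 5 = 15.3333/5 = 3.0667

S is symmetric (S[j,i] = S[i,j]). Assembling:

S = [[5.9, 0.2, 0.6],
 [0.2, 3.4667, -1.1333],
 [0.6, -1.1333, 3.0667]]


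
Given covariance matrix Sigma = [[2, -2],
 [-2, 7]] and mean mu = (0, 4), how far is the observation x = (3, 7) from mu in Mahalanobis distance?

Step 1 — centre the observation: (x - mu) = (3, 3).

Step 2 — invert Sigma. det(Sigma) = 2·7 - (-2)² = 10.
  Sigma^{-1} = (1/det) · [[d, -b], [-b, a]] = [[0.7, 0.2],
 [0.2, 0.2]].

Step 3 — form the quadratic (x - mu)^T · Sigma^{-1} · (x - mu):
  Sigma^{-1} · (x - mu) = (2.7, 1.2).
  (x - mu)^T · [Sigma^{-1} · (x - mu)] = (3)·(2.7) + (3)·(1.2) = 11.7.

Step 4 — take square root: d = √(11.7) ≈ 3.4205.

d(x, mu) = √(11.7) ≈ 3.4205
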